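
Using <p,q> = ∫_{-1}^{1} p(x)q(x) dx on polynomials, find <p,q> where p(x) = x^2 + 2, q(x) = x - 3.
<p,q> = -14

Expand the product: p(x)·q(x) = x^3 - 3*x^2 + 2*x - 6.
∫_{-1}^{1} of each monomial x^k gives [2/(k+1) if k even, 0 if k odd]. Integrating term-by-term (or equivalently evaluating the antiderivative F(x) = x^4/4 - x^3 + x^2 - 6*x at the endpoints):
  F(1) − F(−1) = -23/4 − (33/4) = -14.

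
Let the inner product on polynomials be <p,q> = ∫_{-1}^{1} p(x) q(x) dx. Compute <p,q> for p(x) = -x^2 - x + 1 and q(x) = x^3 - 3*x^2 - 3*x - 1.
<p,q> = -8/15

Expand the product: p(x)·q(x) = -x^5 + 2*x^4 + 7*x^3 + x^2 - 2*x - 1.
∫_{-1}^{1} of each monomial x^k gives [2/(k+1) if k even, 0 if k odd]. Integrating term-by-term (or equivalently evaluating the antiderivative F(x) = -x^6/6 + 2*x^5/5 + 7*x^4/4 + x^3/3 - x^2 - x at the endpoints):
  F(1) − F(−1) = 19/60 − (17/20) = -8/15.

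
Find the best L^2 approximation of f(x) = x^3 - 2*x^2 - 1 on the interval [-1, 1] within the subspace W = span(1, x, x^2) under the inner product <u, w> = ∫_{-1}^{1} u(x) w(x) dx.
g(x) = -2*x^2 + 3*x/5 - 1

The best approximation g ∈ W is the orthogonal projection of f onto W. Writing g = a_0 + a_1 x + a_2 x^2, the coefficients solve the normal equations G · a = b where
  G_{ij} = <φ_i, φ_j> and b_i = <f, φ_i>, with φ_0 = 1, φ_1 = x, φ_2 = x^2.
G =
  [2, 0, 2/3]
  [0, 2/3, 0]
  [2/3, 0, 2/5],
b = (-10/3, 2/5, -22/15).
Solving gives a_0 = -1, a_1 = 3/5, a_2 = -2, so
  g(x) = -2*x^2 + 3*x/5 - 1.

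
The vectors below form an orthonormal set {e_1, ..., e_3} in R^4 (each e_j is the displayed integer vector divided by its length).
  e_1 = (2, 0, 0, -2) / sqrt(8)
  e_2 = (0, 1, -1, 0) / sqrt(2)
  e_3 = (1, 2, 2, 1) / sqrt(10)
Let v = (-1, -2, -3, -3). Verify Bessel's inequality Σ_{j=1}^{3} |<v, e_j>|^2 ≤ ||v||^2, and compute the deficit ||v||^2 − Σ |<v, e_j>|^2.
Σ |<v, e_j>|^2 = 221/10; ||v||^2 = 23; deficit = 9/10

Write each e_j = u_j / sqrt(<u_j, u_j>) where u_j is the displayed integer vector. Then <v, e_j> = <v, u_j> / sqrt(<u_j, u_j>), so |<v, e_j>|^2 = <v, u_j>^2 / <u_j, u_j>.
Coefficients: <v, e_1> = 4/sqrt(8), <v, e_2> = 1/sqrt(2), <v, e_3> = -14/sqrt(10).
Square and sum: Σ |<v, e_j>|^2 = 221/10.
Compute ||v||^2 = v·v = 23.
Deficit = 23 − 221/10 = 9/10 ≥ 0, confirming Bessel's inequality. (The deficit equals ||v − Σ <v,e_j> e_j||^2, the squared distance from v to span{e_j}.)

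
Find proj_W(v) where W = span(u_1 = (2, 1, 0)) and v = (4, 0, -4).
proj_W(v) = (16/5, 8/5, 0)

Set up U = [u_1 | ... | u_1] ∈ R^(3×1). The projector onto W = col(U) is P = U (U^T U)^(-1) U^T.
Compute U^T U =
  [5],
and U^T v = (8).
Solve U^T U · c = U^T v for the coefficients: c = (8/5). The projection is proj_W(v) = U c.
Check: (v - proj_W(v)) · u_1 = 0  (should be 0).
Result: proj_W(v) = (16/5, 8/5, 0).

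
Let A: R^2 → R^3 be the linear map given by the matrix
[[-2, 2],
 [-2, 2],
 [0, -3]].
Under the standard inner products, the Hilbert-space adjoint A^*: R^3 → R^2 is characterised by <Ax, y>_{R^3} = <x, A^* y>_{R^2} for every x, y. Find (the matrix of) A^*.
A^* = A^T =
[[-2, -2, 0],
 [2, 2, -3]]

For real matrices with standard dot products, the defining identity <Ax, y> = <x, A^* y> gives (Ax)^T y = x^T (A^*) y, i.e. x^T A^T y = x^T (A^*) y. Since this holds for all x, y, we must have A^* = A^T. Therefore
A^* =
[[-2, -2, 0],
 [2, 2, -3]].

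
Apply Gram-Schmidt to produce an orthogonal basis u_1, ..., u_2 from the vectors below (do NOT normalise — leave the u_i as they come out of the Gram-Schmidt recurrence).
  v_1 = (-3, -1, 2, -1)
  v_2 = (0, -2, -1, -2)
Orthogonal basis:
  u_1 = (-3, -1, 2, -1)
  u_2 = (2/5, -28/15, -19/15, -28/15)

Apply the Gram-Schmidt recurrence
  u_1 = v_1
  u_i = v_i − Σ_{j<i} ((v_i · u_j) / (u_j · u_j)) · u_j.

Step by step this gives:
  u_1 = (-3, -1, 2, -1)
  u_2 = (2/5, -28/15, -19/15, -28/15)

Orthogonality check:
  u_2 · u_1 = 0 (should be 0)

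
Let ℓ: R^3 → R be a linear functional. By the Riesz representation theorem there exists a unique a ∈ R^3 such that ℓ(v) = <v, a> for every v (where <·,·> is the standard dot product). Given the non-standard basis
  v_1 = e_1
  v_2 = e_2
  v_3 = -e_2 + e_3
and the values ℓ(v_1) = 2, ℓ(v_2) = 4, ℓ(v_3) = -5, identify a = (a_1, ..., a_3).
a = (2, 4, -1)

Write a = (a_1, ..., a_3) in the standard basis. For each basis vector v_i, ℓ(v_i) = <v_i, a> is a linear equation in the a_j's. Collect the n equations into a matrix system V a = ℓ, where row i of V is v_i (expressed in the standard basis). Since V is invertible (lower-triangular with 1s on the diagonal, up to permutation), solve by back-substitution:
  V =
[[1, 0, 0],
 [0, 1, 0],
 [0, -1, 1]]
  V a = (2, 4, -5)
Solving gives a = (2, 4, -1).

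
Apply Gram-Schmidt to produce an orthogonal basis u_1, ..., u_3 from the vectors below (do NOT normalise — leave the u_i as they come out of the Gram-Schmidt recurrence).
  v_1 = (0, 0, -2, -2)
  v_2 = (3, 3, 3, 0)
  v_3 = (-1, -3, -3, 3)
Orthogonal basis:
  u_1 = (0, 0, -2, -2)
  u_2 = (3, 3, 3/2, -3/2)
  u_3 = (9/5, -1/5, -8/5, 8/5)

Apply the Gram-Schmidt recurrence
  u_1 = v_1
  u_i = v_i − Σ_{j<i} ((v_i · u_j) / (u_j · u_j)) · u_j.

Step by step this gives:
  u_1 = (0, 0, -2, -2)
  u_2 = (3, 3, 3/2, -3/2)
  u_3 = (9/5, -1/5, -8/5, 8/5)

Orthogonality check:
  u_2 · u_1 = 0 (should be 0)
  u_3 · u_1 = 0 (should be 0)
  u_3 · u_2 = 0 (should be 0)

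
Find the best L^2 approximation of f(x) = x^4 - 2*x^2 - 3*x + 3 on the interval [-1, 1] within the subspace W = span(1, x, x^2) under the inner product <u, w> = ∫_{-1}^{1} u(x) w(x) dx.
g(x) = -8*x^2/7 - 3*x + 102/35

The best approximation g ∈ W is the orthogonal projection of f onto W. Writing g = a_0 + a_1 x + a_2 x^2, the coefficients solve the normal equations G · a = b where
  G_{ij} = <φ_i, φ_j> and b_i = <f, φ_i>, with φ_0 = 1, φ_1 = x, φ_2 = x^2.
G =
  [2, 0, 2/3]
  [0, 2/3, 0]
  [2/3, 0, 2/5],
b = (76/15, -2, 52/35).
Solving gives a_0 = 102/35, a_1 = -3, a_2 = -8/7, so
  g(x) = -8*x^2/7 - 3*x + 102/35.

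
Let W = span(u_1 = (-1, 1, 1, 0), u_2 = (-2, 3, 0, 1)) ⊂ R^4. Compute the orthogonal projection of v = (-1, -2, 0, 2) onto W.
proj_W(v) = (6/17, -7/17, -4/17, -1/17)

Set up U = [u_1 | ... | u_2] ∈ R^(4×2). The projector onto W = col(U) is P = U (U^T U)^(-1) U^T.
Compute U^T U =
  [3, 5]
  [5, 14],
and U^T v = (-1, -2).
Solve U^T U · c = U^T v for the coefficients: c = (-4/17, -1/17). The projection is proj_W(v) = U c.
Check: (v - proj_W(v)) · u_1 = 0  (should be 0).
Check: (v - proj_W(v)) · u_2 = 0  (should be 0).
Result: proj_W(v) = (6/17, -7/17, -4/17, -1/17).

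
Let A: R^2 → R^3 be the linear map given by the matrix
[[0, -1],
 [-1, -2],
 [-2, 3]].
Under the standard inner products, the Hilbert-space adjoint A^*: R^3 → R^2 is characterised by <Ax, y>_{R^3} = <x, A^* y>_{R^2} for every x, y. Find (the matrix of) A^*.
A^* = A^T =
[[0, -1, -2],
 [-1, -2, 3]]

For real matrices with standard dot products, the defining identity <Ax, y> = <x, A^* y> gives (Ax)^T y = x^T (A^*) y, i.e. x^T A^T y = x^T (A^*) y. Since this holds for all x, y, we must have A^* = A^T. Therefore
A^* =
[[0, -1, -2],
 [-1, -2, 3]].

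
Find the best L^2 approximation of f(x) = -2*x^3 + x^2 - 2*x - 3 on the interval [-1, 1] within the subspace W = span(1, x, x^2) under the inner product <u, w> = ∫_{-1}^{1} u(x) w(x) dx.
g(x) = x^2 - 16*x/5 - 3

The best approximation g ∈ W is the orthogonal projection of f onto W. Writing g = a_0 + a_1 x + a_2 x^2, the coefficients solve the normal equations G · a = b where
  G_{ij} = <φ_i, φ_j> and b_i = <f, φ_i>, with φ_0 = 1, φ_1 = x, φ_2 = x^2.
G =
  [2, 0, 2/3]
  [0, 2/3, 0]
  [2/3, 0, 2/5],
b = (-16/3, -32/15, -8/5).
Solving gives a_0 = -3, a_1 = -16/5, a_2 = 1, so
  g(x) = x^2 - 16*x/5 - 3.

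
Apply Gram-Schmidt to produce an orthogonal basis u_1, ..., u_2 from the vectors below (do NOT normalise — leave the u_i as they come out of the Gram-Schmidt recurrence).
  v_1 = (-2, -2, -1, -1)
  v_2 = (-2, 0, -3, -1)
Orthogonal basis:
  u_1 = (-2, -2, -1, -1)
  u_2 = (-2/5, 8/5, -11/5, -1/5)

Apply the Gram-Schmidt recurrence
  u_1 = v_1
  u_i = v_i − Σ_{j<i} ((v_i · u_j) / (u_j · u_j)) · u_j.

Step by step this gives:
  u_1 = (-2, -2, -1, -1)
  u_2 = (-2/5, 8/5, -11/5, -1/5)

Orthogonality check:
  u_2 · u_1 = 0 (should be 0)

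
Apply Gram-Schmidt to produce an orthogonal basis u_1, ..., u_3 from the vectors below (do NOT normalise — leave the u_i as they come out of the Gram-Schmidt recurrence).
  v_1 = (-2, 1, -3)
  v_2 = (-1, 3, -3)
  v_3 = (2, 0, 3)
Orthogonal basis:
  u_1 = (-2, 1, -3)
  u_2 = (1, 2, 0)
  u_3 = (-9/35, 9/70, 3/14)

Apply the Gram-Schmidt recurrence
  u_1 = v_1
  u_i = v_i − Σ_{j<i} ((v_i · u_j) / (u_j · u_j)) · u_j.

Step by step this gives:
  u_1 = (-2, 1, -3)
  u_2 = (1, 2, 0)
  u_3 = (-9/35, 9/70, 3/14)

Orthogonality check:
  u_2 · u_1 = 0 (should be 0)
  u_3 · u_1 = 0 (should be 0)
  u_3 · u_2 = 0 (should be 0)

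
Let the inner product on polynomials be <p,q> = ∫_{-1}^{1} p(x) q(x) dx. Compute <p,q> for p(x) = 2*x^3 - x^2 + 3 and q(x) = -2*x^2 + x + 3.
<p,q> = 68/5

Expand the product: p(x)·q(x) = -4*x^5 + 4*x^4 + 5*x^3 - 9*x^2 + 3*x + 9.
∫_{-1}^{1} of each monomial x^k gives [2/(k+1) if k even, 0 if k odd]. Integrating term-by-term (or equivalently evaluating the antiderivative F(x) = -2*x^6/3 + 4*x^5/5 + 5*x^4/4 - 3*x^3 + 3*x^2/2 + 9*x at the endpoints):
  F(1) − F(−1) = 533/60 − (-283/60) = 68/5.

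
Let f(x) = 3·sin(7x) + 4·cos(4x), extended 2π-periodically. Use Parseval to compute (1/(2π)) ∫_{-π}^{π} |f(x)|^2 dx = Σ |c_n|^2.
Σ |c_n|^2 = 25/2

Expand |f|^2 and use orthogonality of {sin(nx), cos(mx)} on [-π, π]:
  ∫_{-π}^{π} sin(nx)^2 dx = π, ∫ cos(mx)^2 dx = π, and cross terms integrate to 0.
So ∫_{-π}^{π} f(x)^2 dx = 3^2 · π + 4^2 · π = (9 + 16)π.
Divide by 2π: (9 + 16)/2 = 25/2.
By Parseval, this equals Σ |c_n|^2.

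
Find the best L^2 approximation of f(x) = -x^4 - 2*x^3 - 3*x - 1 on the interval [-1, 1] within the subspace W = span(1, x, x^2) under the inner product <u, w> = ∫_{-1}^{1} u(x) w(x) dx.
g(x) = -6*x^2/7 - 21*x/5 - 32/35

The best approximation g ∈ W is the orthogonal projection of f onto W. Writing g = a_0 + a_1 x + a_2 x^2, the coefficients solve the normal equations G · a = b where
  G_{ij} = <φ_i, φ_j> and b_i = <f, φ_i>, with φ_0 = 1, φ_1 = x, φ_2 = x^2.
G =
  [2, 0, 2/3]
  [0, 2/3, 0]
  [2/3, 0, 2/5],
b = (-12/5, -14/5, -20/21).
Solving gives a_0 = -32/35, a_1 = -21/5, a_2 = -6/7, so
  g(x) = -6*x^2/7 - 21*x/5 - 32/35.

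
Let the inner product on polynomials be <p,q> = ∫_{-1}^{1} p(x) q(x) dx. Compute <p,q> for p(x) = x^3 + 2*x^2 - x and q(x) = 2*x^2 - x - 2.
<p,q> = -4/5

Expand the product: p(x)·q(x) = 2*x^5 + 3*x^4 - 6*x^3 - 3*x^2 + 2*x.
∫_{-1}^{1} of each monomial x^k gives [2/(k+1) if k even, 0 if k odd]. Integrating term-by-term (or equivalently evaluating the antiderivative F(x) = x^6/3 + 3*x^5/5 - 3*x^4/2 - x^3 + x^2 at the endpoints):
  F(1) − F(−1) = -17/30 − (7/30) = -4/5.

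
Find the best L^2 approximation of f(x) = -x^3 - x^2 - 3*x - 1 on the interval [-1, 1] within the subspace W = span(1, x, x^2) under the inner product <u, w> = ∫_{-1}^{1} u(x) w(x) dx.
g(x) = -x^2 - 18*x/5 - 1

The best approximation g ∈ W is the orthogonal projection of f onto W. Writing g = a_0 + a_1 x + a_2 x^2, the coefficients solve the normal equations G · a = b where
  G_{ij} = <φ_i, φ_j> and b_i = <f, φ_i>, with φ_0 = 1, φ_1 = x, φ_2 = x^2.
G =
  [2, 0, 2/3]
  [0, 2/3, 0]
  [2/3, 0, 2/5],
b = (-8/3, -12/5, -16/15).
Solving gives a_0 = -1, a_1 = -18/5, a_2 = -1, so
  g(x) = -x^2 - 18*x/5 - 1.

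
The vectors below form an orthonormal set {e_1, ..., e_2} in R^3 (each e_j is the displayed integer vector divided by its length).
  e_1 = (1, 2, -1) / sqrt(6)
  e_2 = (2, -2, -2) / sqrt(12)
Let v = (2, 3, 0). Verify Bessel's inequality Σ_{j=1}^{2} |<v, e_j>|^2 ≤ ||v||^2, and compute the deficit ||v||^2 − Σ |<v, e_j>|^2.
Σ |<v, e_j>|^2 = 11; ||v||^2 = 13; deficit = 2

Write each e_j = u_j / sqrt(<u_j, u_j>) where u_j is the displayed integer vector. Then <v, e_j> = <v, u_j> / sqrt(<u_j, u_j>), so |<v, e_j>|^2 = <v, u_j>^2 / <u_j, u_j>.
Coefficients: <v, e_1> = 8/sqrt(6), <v, e_2> = -2/sqrt(12).
Square and sum: Σ |<v, e_j>|^2 = 11.
Compute ||v||^2 = v·v = 13.
Deficit = 13 − 11 = 2 ≥ 0, confirming Bessel's inequality. (The deficit equals ||v − Σ <v,e_j> e_j||^2, the squared distance from v to span{e_j}.)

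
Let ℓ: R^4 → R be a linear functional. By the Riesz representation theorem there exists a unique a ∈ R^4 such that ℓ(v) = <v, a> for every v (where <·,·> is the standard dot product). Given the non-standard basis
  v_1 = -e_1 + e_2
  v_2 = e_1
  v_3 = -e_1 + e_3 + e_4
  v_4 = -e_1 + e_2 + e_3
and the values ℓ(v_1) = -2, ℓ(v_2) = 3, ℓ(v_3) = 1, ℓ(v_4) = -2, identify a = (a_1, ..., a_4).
a = (3, 1, 0, 4)

Write a = (a_1, ..., a_4) in the standard basis. For each basis vector v_i, ℓ(v_i) = <v_i, a> is a linear equation in the a_j's. Collect the n equations into a matrix system V a = ℓ, where row i of V is v_i (expressed in the standard basis). Since V is invertible (lower-triangular with 1s on the diagonal, up to permutation), solve by back-substitution:
  V =
[[-1, 1, 0, 0],
 [1, 0, 0, 0],
 [-1, 0, 1, 1],
 [-1, 1, 1, 0]]
  V a = (-2, 3, 1, -2)
Solving gives a = (3, 1, 0, 4).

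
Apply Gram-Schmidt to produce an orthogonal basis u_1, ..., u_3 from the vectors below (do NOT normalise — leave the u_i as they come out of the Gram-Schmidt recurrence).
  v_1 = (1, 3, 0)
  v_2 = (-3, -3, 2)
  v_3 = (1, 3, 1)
Orthogonal basis:
  u_1 = (1, 3, 0)
  u_2 = (-9/5, 3/5, 2)
  u_3 = (9/19, -3/19, 9/19)

Apply the Gram-Schmidt recurrence
  u_1 = v_1
  u_i = v_i − Σ_{j<i} ((v_i · u_j) / (u_j · u_j)) · u_j.

Step by step this gives:
  u_1 = (1, 3, 0)
  u_2 = (-9/5, 3/5, 2)
  u_3 = (9/19, -3/19, 9/19)

Orthogonality check:
  u_2 · u_1 = 0 (should be 0)
  u_3 · u_1 = 0 (should be 0)
  u_3 · u_2 = 0 (should be 0)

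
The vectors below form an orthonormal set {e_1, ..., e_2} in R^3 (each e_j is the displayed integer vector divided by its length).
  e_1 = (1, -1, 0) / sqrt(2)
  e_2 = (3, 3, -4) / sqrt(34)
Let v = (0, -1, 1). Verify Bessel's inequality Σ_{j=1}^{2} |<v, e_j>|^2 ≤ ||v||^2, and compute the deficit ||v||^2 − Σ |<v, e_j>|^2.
Σ |<v, e_j>|^2 = 33/17; ||v||^2 = 2; deficit = 1/17

Write each e_j = u_j / sqrt(<u_j, u_j>) where u_j is the displayed integer vector. Then <v, e_j> = <v, u_j> / sqrt(<u_j, u_j>), so |<v, e_j>|^2 = <v, u_j>^2 / <u_j, u_j>.
Coefficients: <v, e_1> = 1/sqrt(2), <v, e_2> = -7/sqrt(34).
Square and sum: Σ |<v, e_j>|^2 = 33/17.
Compute ||v||^2 = v·v = 2.
Deficit = 2 − 33/17 = 1/17 ≥ 0, confirming Bessel's inequality. (The deficit equals ||v − Σ <v,e_j> e_j||^2, the squared distance from v to span{e_j}.)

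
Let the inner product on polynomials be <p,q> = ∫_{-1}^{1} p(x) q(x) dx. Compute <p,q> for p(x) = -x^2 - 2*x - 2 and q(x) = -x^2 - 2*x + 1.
<p,q> = -4/15

Expand the product: p(x)·q(x) = x^4 + 4*x^3 + 5*x^2 + 2*x - 2.
∫_{-1}^{1} of each monomial x^k gives [2/(k+1) if k even, 0 if k odd]. Integrating term-by-term (or equivalently evaluating the antiderivative F(x) = x^5/5 + x^4 + 5*x^3/3 + x^2 - 2*x at the endpoints):
  F(1) − F(−1) = 28/15 − (32/15) = -4/15.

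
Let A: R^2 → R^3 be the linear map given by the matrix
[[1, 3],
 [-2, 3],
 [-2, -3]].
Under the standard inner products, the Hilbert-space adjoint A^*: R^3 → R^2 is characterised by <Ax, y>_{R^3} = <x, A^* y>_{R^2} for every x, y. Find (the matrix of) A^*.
A^* = A^T =
[[1, -2, -2],
 [3, 3, -3]]

For real matrices with standard dot products, the defining identity <Ax, y> = <x, A^* y> gives (Ax)^T y = x^T (A^*) y, i.e. x^T A^T y = x^T (A^*) y. Since this holds for all x, y, we must have A^* = A^T. Therefore
A^* =
[[1, -2, -2],
 [3, 3, -3]].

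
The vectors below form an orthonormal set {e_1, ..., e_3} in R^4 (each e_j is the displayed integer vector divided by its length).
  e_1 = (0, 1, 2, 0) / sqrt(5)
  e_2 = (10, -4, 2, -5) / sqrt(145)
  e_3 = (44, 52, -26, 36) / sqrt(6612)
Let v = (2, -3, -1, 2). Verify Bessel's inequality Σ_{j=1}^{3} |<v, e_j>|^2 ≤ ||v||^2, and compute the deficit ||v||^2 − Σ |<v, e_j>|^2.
Σ |<v, e_j>|^2 = 150/19; ||v||^2 = 18; deficit = 192/19

Write each e_j = u_j / sqrt(<u_j, u_j>) where u_j is the displayed integer vector. Then <v, e_j> = <v, u_j> / sqrt(<u_j, u_j>), so |<v, e_j>|^2 = <v, u_j>^2 / <u_j, u_j>.
Coefficients: <v, e_1> = -5/sqrt(5), <v, e_2> = 20/sqrt(145), <v, e_3> = 30/sqrt(6612).
Square and sum: Σ |<v, e_j>|^2 = 150/19.
Compute ||v||^2 = v·v = 18.
Deficit = 18 − 150/19 = 192/19 ≥ 0, confirming Bessel's inequality. (The deficit equals ||v − Σ <v,e_j> e_j||^2, the squared distance from v to span{e_j}.)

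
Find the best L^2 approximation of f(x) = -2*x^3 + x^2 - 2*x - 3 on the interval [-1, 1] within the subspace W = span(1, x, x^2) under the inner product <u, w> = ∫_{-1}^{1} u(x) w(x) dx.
g(x) = x^2 - 16*x/5 - 3

The best approximation g ∈ W is the orthogonal projection of f onto W. Writing g = a_0 + a_1 x + a_2 x^2, the coefficients solve the normal equations G · a = b where
  G_{ij} = <φ_i, φ_j> and b_i = <f, φ_i>, with φ_0 = 1, φ_1 = x, φ_2 = x^2.
G =
  [2, 0, 2/3]
  [0, 2/3, 0]
  [2/3, 0, 2/5],
b = (-16/3, -32/15, -8/5).
Solving gives a_0 = -3, a_1 = -16/5, a_2 = 1, so
  g(x) = x^2 - 16*x/5 - 3.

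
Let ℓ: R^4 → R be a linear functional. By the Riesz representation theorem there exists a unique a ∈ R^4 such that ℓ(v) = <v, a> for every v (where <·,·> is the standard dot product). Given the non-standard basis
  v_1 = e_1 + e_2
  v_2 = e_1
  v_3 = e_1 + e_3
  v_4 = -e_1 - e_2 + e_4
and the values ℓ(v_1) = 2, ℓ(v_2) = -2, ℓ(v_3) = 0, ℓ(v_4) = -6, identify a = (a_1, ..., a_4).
a = (-2, 4, 2, -4)

Write a = (a_1, ..., a_4) in the standard basis. For each basis vector v_i, ℓ(v_i) = <v_i, a> is a linear equation in the a_j's. Collect the n equations into a matrix system V a = ℓ, where row i of V is v_i (expressed in the standard basis). Since V is invertible (lower-triangular with 1s on the diagonal, up to permutation), solve by back-substitution:
  V =
[[1, 1, 0, 0],
 [1, 0, 0, 0],
 [1, 0, 1, 0],
 [-1, -1, 0, 1]]
  V a = (2, -2, 0, -6)
Solving gives a = (-2, 4, 2, -4).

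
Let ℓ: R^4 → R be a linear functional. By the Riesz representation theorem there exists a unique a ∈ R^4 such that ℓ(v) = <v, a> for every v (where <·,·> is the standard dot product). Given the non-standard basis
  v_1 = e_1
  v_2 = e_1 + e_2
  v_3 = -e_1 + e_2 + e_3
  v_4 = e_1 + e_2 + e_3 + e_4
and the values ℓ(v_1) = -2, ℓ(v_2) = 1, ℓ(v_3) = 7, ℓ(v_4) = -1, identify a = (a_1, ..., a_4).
a = (-2, 3, 2, -4)

Write a = (a_1, ..., a_4) in the standard basis. For each basis vector v_i, ℓ(v_i) = <v_i, a> is a linear equation in the a_j's. Collect the n equations into a matrix system V a = ℓ, where row i of V is v_i (expressed in the standard basis). Since V is invertible (lower-triangular with 1s on the diagonal, up to permutation), solve by back-substitution:
  V =
[[1, 0, 0, 0],
 [1, 1, 0, 0],
 [-1, 1, 1, 0],
 [1, 1, 1, 1]]
  V a = (-2, 1, 7, -1)
Solving gives a = (-2, 3, 2, -4).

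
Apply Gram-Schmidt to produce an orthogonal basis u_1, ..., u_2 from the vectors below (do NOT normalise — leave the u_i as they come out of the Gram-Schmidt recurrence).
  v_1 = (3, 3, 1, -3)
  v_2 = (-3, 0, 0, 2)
Orthogonal basis:
  u_1 = (3, 3, 1, -3)
  u_2 = (-39/28, 45/28, 15/28, 11/28)

Apply the Gram-Schmidt recurrence
  u_1 = v_1
  u_i = v_i − Σ_{j<i} ((v_i · u_j) / (u_j · u_j)) · u_j.

Step by step this gives:
  u_1 = (3, 3, 1, -3)
  u_2 = (-39/28, 45/28, 15/28, 11/28)

Orthogonality check:
  u_2 · u_1 = 0 (should be 0)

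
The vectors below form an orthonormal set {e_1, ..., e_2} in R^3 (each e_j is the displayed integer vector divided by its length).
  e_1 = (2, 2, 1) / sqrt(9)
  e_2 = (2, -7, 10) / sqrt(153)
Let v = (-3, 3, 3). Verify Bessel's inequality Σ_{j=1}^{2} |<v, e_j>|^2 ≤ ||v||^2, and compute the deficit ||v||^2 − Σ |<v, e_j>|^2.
Σ |<v, e_j>|^2 = 18/17; ||v||^2 = 27; deficit = 441/17

Write each e_j = u_j / sqrt(<u_j, u_j>) where u_j is the displayed integer vector. Then <v, e_j> = <v, u_j> / sqrt(<u_j, u_j>), so |<v, e_j>|^2 = <v, u_j>^2 / <u_j, u_j>.
Coefficients: <v, e_1> = 3/sqrt(9), <v, e_2> = 3/sqrt(153).
Square and sum: Σ |<v, e_j>|^2 = 18/17.
Compute ||v||^2 = v·v = 27.
Deficit = 27 − 18/17 = 441/17 ≥ 0, confirming Bessel's inequality. (The deficit equals ||v − Σ <v,e_j> e_j||^2, the squared distance from v to span{e_j}.)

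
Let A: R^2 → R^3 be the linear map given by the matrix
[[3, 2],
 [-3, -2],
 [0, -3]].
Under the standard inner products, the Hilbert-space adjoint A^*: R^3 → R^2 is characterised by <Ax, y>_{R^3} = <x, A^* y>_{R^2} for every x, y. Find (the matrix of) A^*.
A^* = A^T =
[[3, -3, 0],
 [2, -2, -3]]

For real matrices with standard dot products, the defining identity <Ax, y> = <x, A^* y> gives (Ax)^T y = x^T (A^*) y, i.e. x^T A^T y = x^T (A^*) y. Since this holds for all x, y, we must have A^* = A^T. Therefore
A^* =
[[3, -3, 0],
 [2, -2, -3]].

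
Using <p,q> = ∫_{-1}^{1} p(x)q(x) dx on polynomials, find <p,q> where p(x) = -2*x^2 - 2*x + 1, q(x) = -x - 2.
<p,q> = 0

Expand the product: p(x)·q(x) = 2*x^3 + 6*x^2 + 3*x - 2.
∫_{-1}^{1} of each monomial x^k gives [2/(k+1) if k even, 0 if k odd]. Integrating term-by-term (or equivalently evaluating the antiderivative F(x) = x^4/2 + 2*x^3 + 3*x^2/2 - 2*x at the endpoints):
  F(1) − F(−1) = 2 − (2) = 0.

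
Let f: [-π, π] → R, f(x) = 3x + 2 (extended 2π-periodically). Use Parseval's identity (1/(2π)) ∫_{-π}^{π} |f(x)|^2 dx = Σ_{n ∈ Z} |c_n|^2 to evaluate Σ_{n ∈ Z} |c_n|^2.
Σ |c_n|^2 = 3π^2 + 4

Expand and integrate term by term over [-π, π]:
  ∫ (3x)^2 dx = 9·(2π^3/3); ∫ 2·3·(2)·x dx = 0 (odd integrand); ∫ 2^2 dx = 4·2π.
So (1/(2π)) ∫_{-π}^{π} (3x + 2)^2 dx = 9π^2/3 + 4 = 3π^2 + 4.
Parseval ⇒ Σ |c_n|^2 = 3π^2 + 4.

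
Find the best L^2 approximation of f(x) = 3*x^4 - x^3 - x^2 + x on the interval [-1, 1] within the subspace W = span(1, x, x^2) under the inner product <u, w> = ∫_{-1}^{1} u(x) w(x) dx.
g(x) = 11*x^2/7 + 2*x/5 - 9/35

The best approximation g ∈ W is the orthogonal projection of f onto W. Writing g = a_0 + a_1 x + a_2 x^2, the coefficients solve the normal equations G · a = b where
  G_{ij} = <φ_i, φ_j> and b_i = <f, φ_i>, with φ_0 = 1, φ_1 = x, φ_2 = x^2.
G =
  [2, 0, 2/3]
  [0, 2/3, 0]
  [2/3, 0, 2/5],
b = (8/15, 4/15, 16/35).
Solving gives a_0 = -9/35, a_1 = 2/5, a_2 = 11/7, so
  g(x) = 11*x^2/7 + 2*x/5 - 9/35.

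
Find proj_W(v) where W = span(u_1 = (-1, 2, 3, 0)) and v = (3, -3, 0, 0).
proj_W(v) = (9/14, -9/7, -27/14, 0)

Set up U = [u_1 | ... | u_1] ∈ R^(4×1). The projector onto W = col(U) is P = U (U^T U)^(-1) U^T.
Compute U^T U =
  [14],
and U^T v = (-9).
Solve U^T U · c = U^T v for the coefficients: c = (-9/14). The projection is proj_W(v) = U c.
Check: (v - proj_W(v)) · u_1 = 0  (should be 0).
Result: proj_W(v) = (9/14, -9/7, -27/14, 0).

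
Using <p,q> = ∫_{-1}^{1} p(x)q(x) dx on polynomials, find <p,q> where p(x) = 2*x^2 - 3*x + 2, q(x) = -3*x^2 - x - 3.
<p,q> = -102/5

Expand the product: p(x)·q(x) = -6*x^4 + 7*x^3 - 9*x^2 + 7*x - 6.
∫_{-1}^{1} of each monomial x^k gives [2/(k+1) if k even, 0 if k odd]. Integrating term-by-term (or equivalently evaluating the antiderivative F(x) = -6*x^5/5 + 7*x^4/4 - 3*x^3 + 7*x^2/2 - 6*x at the endpoints):
  F(1) − F(−1) = -99/20 − (309/20) = -102/5.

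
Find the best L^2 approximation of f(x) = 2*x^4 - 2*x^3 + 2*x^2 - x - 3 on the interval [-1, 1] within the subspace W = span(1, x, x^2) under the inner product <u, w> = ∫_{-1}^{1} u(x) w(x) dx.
g(x) = 26*x^2/7 - 11*x/5 - 111/35

The best approximation g ∈ W is the orthogonal projection of f onto W. Writing g = a_0 + a_1 x + a_2 x^2, the coefficients solve the normal equations G · a = b where
  G_{ij} = <φ_i, φ_j> and b_i = <f, φ_i>, with φ_0 = 1, φ_1 = x, φ_2 = x^2.
G =
  [2, 0, 2/3]
  [0, 2/3, 0]
  [2/3, 0, 2/5],
b = (-58/15, -22/15, -22/35).
Solving gives a_0 = -111/35, a_1 = -11/5, a_2 = 26/7, so
  g(x) = 26*x^2/7 - 11*x/5 - 111/35.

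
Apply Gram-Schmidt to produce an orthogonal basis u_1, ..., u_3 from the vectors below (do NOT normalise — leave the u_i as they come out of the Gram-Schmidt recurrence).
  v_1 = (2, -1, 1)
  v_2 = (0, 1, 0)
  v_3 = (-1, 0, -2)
Orthogonal basis:
  u_1 = (2, -1, 1)
  u_2 = (1/3, 5/6, 1/6)
  u_3 = (3/5, 0, -6/5)

Apply the Gram-Schmidt recurrence
  u_1 = v_1
  u_i = v_i − Σ_{j<i} ((v_i · u_j) / (u_j · u_j)) · u_j.

Step by step this gives:
  u_1 = (2, -1, 1)
  u_2 = (1/3, 5/6, 1/6)
  u_3 = (3/5, 0, -6/5)

Orthogonality check:
  u_2 · u_1 = 0 (should be 0)
  u_3 · u_1 = 0 (should be 0)
  u_3 · u_2 = 0 (should be 0)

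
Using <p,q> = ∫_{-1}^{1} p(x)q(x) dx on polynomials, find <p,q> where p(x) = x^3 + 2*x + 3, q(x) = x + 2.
<p,q> = 206/15

Expand the product: p(x)·q(x) = x^4 + 2*x^3 + 2*x^2 + 7*x + 6.
∫_{-1}^{1} of each monomial x^k gives [2/(k+1) if k even, 0 if k odd]. Integrating term-by-term (or equivalently evaluating the antiderivative F(x) = x^5/5 + x^4/2 + 2*x^3/3 + 7*x^2/2 + 6*x at the endpoints):
  F(1) − F(−1) = 163/15 − (-43/15) = 206/15.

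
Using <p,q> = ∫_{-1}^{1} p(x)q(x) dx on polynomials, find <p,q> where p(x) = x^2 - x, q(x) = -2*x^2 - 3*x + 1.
<p,q> = 28/15

Expand the product: p(x)·q(x) = -2*x^4 - x^3 + 4*x^2 - x.
∫_{-1}^{1} of each monomial x^k gives [2/(k+1) if k even, 0 if k odd]. Integrating term-by-term (or equivalently evaluating the antiderivative F(x) = -2*x^5/5 - x^4/4 + 4*x^3/3 - x^2/2 at the endpoints):
  F(1) − F(−1) = 11/60 − (-101/60) = 28/15.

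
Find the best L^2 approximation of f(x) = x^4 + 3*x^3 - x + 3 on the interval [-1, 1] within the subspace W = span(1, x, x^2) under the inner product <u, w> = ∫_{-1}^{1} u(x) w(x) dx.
g(x) = 6*x^2/7 + 4*x/5 + 102/35

The best approximation g ∈ W is the orthogonal projection of f onto W. Writing g = a_0 + a_1 x + a_2 x^2, the coefficients solve the normal equations G · a = b where
  G_{ij} = <φ_i, φ_j> and b_i = <f, φ_i>, with φ_0 = 1, φ_1 = x, φ_2 = x^2.
G =
  [2, 0, 2/3]
  [0, 2/3, 0]
  [2/3, 0, 2/5],
b = (32/5, 8/15, 16/7).
Solving gives a_0 = 102/35, a_1 = 4/5, a_2 = 6/7, so
  g(x) = 6*x^2/7 + 4*x/5 + 102/35.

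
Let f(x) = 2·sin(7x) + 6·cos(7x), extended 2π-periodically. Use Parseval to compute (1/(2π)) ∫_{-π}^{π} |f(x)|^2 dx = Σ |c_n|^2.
Σ |c_n|^2 = 20

Expand |f|^2 and use orthogonality of {sin(nx), cos(mx)} on [-π, π]:
  ∫_{-π}^{π} sin(nx)^2 dx = π, ∫ cos(mx)^2 dx = π, and cross terms integrate to 0.
So ∫_{-π}^{π} f(x)^2 dx = 2^2 · π + 6^2 · π = (4 + 36)π.
Divide by 2π: (4 + 36)/2 = 20.
By Parseval, this equals Σ |c_n|^2.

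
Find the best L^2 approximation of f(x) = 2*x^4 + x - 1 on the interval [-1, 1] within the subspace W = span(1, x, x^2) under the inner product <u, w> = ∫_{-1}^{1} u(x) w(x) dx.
g(x) = 12*x^2/7 + x - 41/35

The best approximation g ∈ W is the orthogonal projection of f onto W. Writing g = a_0 + a_1 x + a_2 x^2, the coefficients solve the normal equations G · a = b where
  G_{ij} = <φ_i, φ_j> and b_i = <f, φ_i>, with φ_0 = 1, φ_1 = x, φ_2 = x^2.
G =
  [2, 0, 2/3]
  [0, 2/3, 0]
  [2/3, 0, 2/5],
b = (-6/5, 2/3, -2/21).
Solving gives a_0 = -41/35, a_1 = 1, a_2 = 12/7, so
  g(x) = 12*x^2/7 + x - 41/35.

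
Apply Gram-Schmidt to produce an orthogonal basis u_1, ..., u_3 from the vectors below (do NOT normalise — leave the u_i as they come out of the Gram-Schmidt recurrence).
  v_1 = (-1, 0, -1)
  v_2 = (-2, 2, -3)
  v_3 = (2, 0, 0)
Orthogonal basis:
  u_1 = (-1, 0, -1)
  u_2 = (1/2, 2, -1/2)
  u_3 = (8/9, -4/9, -8/9)

Apply the Gram-Schmidt recurrence
  u_1 = v_1
  u_i = v_i − Σ_{j<i} ((v_i · u_j) / (u_j · u_j)) · u_j.

Step by step this gives:
  u_1 = (-1, 0, -1)
  u_2 = (1/2, 2, -1/2)
  u_3 = (8/9, -4/9, -8/9)

Orthogonality check:
  u_2 · u_1 = 0 (should be 0)
  u_3 · u_1 = 0 (should be 0)
  u_3 · u_2 = 0 (should be 0)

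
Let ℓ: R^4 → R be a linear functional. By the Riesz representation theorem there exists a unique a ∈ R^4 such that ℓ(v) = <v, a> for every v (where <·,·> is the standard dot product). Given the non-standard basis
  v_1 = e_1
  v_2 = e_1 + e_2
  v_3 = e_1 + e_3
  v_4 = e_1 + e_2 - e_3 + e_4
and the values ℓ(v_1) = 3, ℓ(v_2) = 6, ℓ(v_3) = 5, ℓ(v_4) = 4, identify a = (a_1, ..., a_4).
a = (3, 3, 2, 0)

Write a = (a_1, ..., a_4) in the standard basis. For each basis vector v_i, ℓ(v_i) = <v_i, a> is a linear equation in the a_j's. Collect the n equations into a matrix system V a = ℓ, where row i of V is v_i (expressed in the standard basis). Since V is invertible (lower-triangular with 1s on the diagonal, up to permutation), solve by back-substitution:
  V =
[[1, 0, 0, 0],
 [1, 1, 0, 0],
 [1, 0, 1, 0],
 [1, 1, -1, 1]]
  V a = (3, 6, 5, 4)
Solving gives a = (3, 3, 2, 0).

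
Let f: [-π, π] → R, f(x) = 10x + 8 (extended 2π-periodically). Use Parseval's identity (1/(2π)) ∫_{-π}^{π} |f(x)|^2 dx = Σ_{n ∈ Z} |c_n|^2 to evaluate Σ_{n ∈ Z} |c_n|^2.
Σ |c_n|^2 = 100π^2/3 + 64

Expand and integrate term by term over [-π, π]:
  ∫ (10x)^2 dx = 100·(2π^3/3); ∫ 2·10·(8)·x dx = 0 (odd integrand); ∫ 8^2 dx = 64·2π.
So (1/(2π)) ∫_{-π}^{π} (10x + 8)^2 dx = 100π^2/3 + 64 = 100π^2/3 + 64.
Parseval ⇒ Σ |c_n|^2 = 100π^2/3 + 64.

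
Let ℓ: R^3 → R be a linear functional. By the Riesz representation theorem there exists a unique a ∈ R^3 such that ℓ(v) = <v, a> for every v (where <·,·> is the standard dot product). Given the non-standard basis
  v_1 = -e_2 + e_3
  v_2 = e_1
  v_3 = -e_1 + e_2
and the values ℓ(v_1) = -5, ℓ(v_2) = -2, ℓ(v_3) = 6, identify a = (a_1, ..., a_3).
a = (-2, 4, -1)

Write a = (a_1, ..., a_3) in the standard basis. For each basis vector v_i, ℓ(v_i) = <v_i, a> is a linear equation in the a_j's. Collect the n equations into a matrix system V a = ℓ, where row i of V is v_i (expressed in the standard basis). Since V is invertible (lower-triangular with 1s on the diagonal, up to permutation), solve by back-substitution:
  V =
[[0, -1, 1],
 [1, 0, 0],
 [-1, 1, 0]]
  V a = (-5, -2, 6)
Solving gives a = (-2, 4, -1).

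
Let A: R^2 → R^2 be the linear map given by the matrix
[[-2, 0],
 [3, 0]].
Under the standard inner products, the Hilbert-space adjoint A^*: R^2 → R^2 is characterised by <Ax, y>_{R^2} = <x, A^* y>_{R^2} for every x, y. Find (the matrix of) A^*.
A^* = A^T =
[[-2, 3],
 [0, 0]]

For real matrices with standard dot products, the defining identity <Ax, y> = <x, A^* y> gives (Ax)^T y = x^T (A^*) y, i.e. x^T A^T y = x^T (A^*) y. Since this holds for all x, y, we must have A^* = A^T. Therefore
A^* =
[[-2, 3],
 [0, 0]].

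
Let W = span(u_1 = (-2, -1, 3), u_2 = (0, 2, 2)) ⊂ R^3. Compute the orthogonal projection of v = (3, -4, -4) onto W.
proj_W(v) = (1, -3, -5)

Set up U = [u_1 | ... | u_2] ∈ R^(3×2). The projector onto W = col(U) is P = U (U^T U)^(-1) U^T.
Compute U^T U =
  [14, 4]
  [4, 8],
and U^T v = (-14, -16).
Solve U^T U · c = U^T v for the coefficients: c = (-1/2, -7/4). The projection is proj_W(v) = U c.
Check: (v - proj_W(v)) · u_1 = 0  (should be 0).
Check: (v - proj_W(v)) · u_2 = 0  (should be 0).
Result: proj_W(v) = (1, -3, -5).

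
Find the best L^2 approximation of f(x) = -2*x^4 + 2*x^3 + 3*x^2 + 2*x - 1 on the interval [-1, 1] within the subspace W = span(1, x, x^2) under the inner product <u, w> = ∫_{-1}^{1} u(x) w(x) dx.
g(x) = 9*x^2/7 + 16*x/5 - 29/35

The best approximation g ∈ W is the orthogonal projection of f onto W. Writing g = a_0 + a_1 x + a_2 x^2, the coefficients solve the normal equations G · a = b where
  G_{ij} = <φ_i, φ_j> and b_i = <f, φ_i>, with φ_0 = 1, φ_1 = x, φ_2 = x^2.
G =
  [2, 0, 2/3]
  [0, 2/3, 0]
  [2/3, 0, 2/5],
b = (-4/5, 32/15, -4/105).
Solving gives a_0 = -29/35, a_1 = 16/5, a_2 = 9/7, so
  g(x) = 9*x^2/7 + 16*x/5 - 29/35.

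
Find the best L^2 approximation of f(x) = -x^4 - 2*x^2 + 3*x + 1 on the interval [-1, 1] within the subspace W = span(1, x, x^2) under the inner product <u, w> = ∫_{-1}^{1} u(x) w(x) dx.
g(x) = -20*x^2/7 + 3*x + 38/35

The best approximation g ∈ W is the orthogonal projection of f onto W. Writing g = a_0 + a_1 x + a_2 x^2, the coefficients solve the normal equations G · a = b where
  G_{ij} = <φ_i, φ_j> and b_i = <f, φ_i>, with φ_0 = 1, φ_1 = x, φ_2 = x^2.
G =
  [2, 0, 2/3]
  [0, 2/3, 0]
  [2/3, 0, 2/5],
b = (4/15, 2, -44/105).
Solving gives a_0 = 38/35, a_1 = 3, a_2 = -20/7, so
  g(x) = -20*x^2/7 + 3*x + 38/35.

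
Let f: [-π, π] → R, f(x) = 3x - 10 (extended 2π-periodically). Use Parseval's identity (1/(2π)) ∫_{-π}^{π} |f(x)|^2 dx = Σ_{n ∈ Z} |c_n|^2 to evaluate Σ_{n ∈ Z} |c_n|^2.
Σ |c_n|^2 = 3π^2 + 100

Expand and integrate term by term over [-π, π]:
  ∫ (3x)^2 dx = 9·(2π^3/3); ∫ 2·3·(-10)·x dx = 0 (odd integrand); ∫ (-10)^2 dx = 100·2π.
So (1/(2π)) ∫_{-π}^{π} (3x - 10)^2 dx = 9π^2/3 + 100 = 3π^2 + 100.
Parseval ⇒ Σ |c_n|^2 = 3π^2 + 100.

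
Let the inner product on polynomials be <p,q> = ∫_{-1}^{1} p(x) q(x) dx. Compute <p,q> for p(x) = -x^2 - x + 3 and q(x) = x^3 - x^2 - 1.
<p,q> = -22/3

Expand the product: p(x)·q(x) = -x^5 + 4*x^3 - 2*x^2 + x - 3.
∫_{-1}^{1} of each monomial x^k gives [2/(k+1) if k even, 0 if k odd]. Integrating term-by-term (or equivalently evaluating the antiderivative F(x) = -x^6/6 + x^4 - 2*x^3/3 + x^2/2 - 3*x at the endpoints):
  F(1) − F(−1) = -7/3 − (5) = -22/3.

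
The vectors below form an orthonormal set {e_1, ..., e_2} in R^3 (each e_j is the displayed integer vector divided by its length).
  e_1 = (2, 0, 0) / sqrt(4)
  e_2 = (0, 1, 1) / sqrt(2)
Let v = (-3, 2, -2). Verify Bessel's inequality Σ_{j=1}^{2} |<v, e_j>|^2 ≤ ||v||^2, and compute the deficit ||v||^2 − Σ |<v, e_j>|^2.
Σ |<v, e_j>|^2 = 9; ||v||^2 = 17; deficit = 8

Write each e_j = u_j / sqrt(<u_j, u_j>) where u_j is the displayed integer vector. Then <v, e_j> = <v, u_j> / sqrt(<u_j, u_j>), so |<v, e_j>|^2 = <v, u_j>^2 / <u_j, u_j>.
Coefficients: <v, e_1> = -6/sqrt(4), <v, e_2> = 0/sqrt(2).
Square and sum: Σ |<v, e_j>|^2 = 9.
Compute ||v||^2 = v·v = 17.
Deficit = 17 − 9 = 8 ≥ 0, confirming Bessel's inequality. (The deficit equals ||v − Σ <v,e_j> e_j||^2, the squared distance from v to span{e_j}.)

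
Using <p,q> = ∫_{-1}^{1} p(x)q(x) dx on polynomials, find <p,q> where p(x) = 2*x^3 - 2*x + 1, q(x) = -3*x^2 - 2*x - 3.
<p,q> = -104/15

Expand the product: p(x)·q(x) = -6*x^5 - 4*x^4 + x^2 + 4*x - 3.
∫_{-1}^{1} of each monomial x^k gives [2/(k+1) if k even, 0 if k odd]. Integrating term-by-term (or equivalently evaluating the antiderivative F(x) = -x^6 - 4*x^5/5 + x^3/3 + 2*x^2 - 3*x at the endpoints):
  F(1) − F(−1) = -37/15 − (67/15) = -104/15.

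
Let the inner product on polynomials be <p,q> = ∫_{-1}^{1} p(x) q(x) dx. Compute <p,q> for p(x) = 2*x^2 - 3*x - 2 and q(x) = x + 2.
<p,q> = -22/3

Expand the product: p(x)·q(x) = 2*x^3 + x^2 - 8*x - 4.
∫_{-1}^{1} of each monomial x^k gives [2/(k+1) if k even, 0 if k odd]. Integrating term-by-term (or equivalently evaluating the antiderivative F(x) = x^4/2 + x^3/3 - 4*x^2 - 4*x at the endpoints):
  F(1) − F(−1) = -43/6 − (1/6) = -22/3.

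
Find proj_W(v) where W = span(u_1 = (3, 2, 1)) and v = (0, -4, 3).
proj_W(v) = (-15/14, -5/7, -5/14)

Set up U = [u_1 | ... | u_1] ∈ R^(3×1). The projector onto W = col(U) is P = U (U^T U)^(-1) U^T.
Compute U^T U =
  [14],
and U^T v = (-5).
Solve U^T U · c = U^T v for the coefficients: c = (-5/14). The projection is proj_W(v) = U c.
Check: (v - proj_W(v)) · u_1 = 0  (should be 0).
Result: proj_W(v) = (-15/14, -5/7, -5/14).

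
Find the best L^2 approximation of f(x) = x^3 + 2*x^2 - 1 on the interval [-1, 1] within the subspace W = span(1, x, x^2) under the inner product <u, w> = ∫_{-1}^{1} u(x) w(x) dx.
g(x) = 2*x^2 + 3*x/5 - 1

The best approximation g ∈ W is the orthogonal projection of f onto W. Writing g = a_0 + a_1 x + a_2 x^2, the coefficients solve the normal equations G · a = b where
  G_{ij} = <φ_i, φ_j> and b_i = <f, φ_i>, with φ_0 = 1, φ_1 = x, φ_2 = x^2.
G =
  [2, 0, 2/3]
  [0, 2/3, 0]
  [2/3, 0, 2/5],
b = (-2/3, 2/5, 2/15).
Solving gives a_0 = -1, a_1 = 3/5, a_2 = 2, so
  g(x) = 2*x^2 + 3*x/5 - 1.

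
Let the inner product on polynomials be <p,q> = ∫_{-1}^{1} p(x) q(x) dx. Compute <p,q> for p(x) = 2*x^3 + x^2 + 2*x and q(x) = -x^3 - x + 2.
<p,q> = -76/35

Expand the product: p(x)·q(x) = -2*x^6 - x^5 - 4*x^4 + 3*x^3 + 4*x.
∫_{-1}^{1} of each monomial x^k gives [2/(k+1) if k even, 0 if k odd]. Integrating term-by-term (or equivalently evaluating the antiderivative F(x) = -2*x^7/7 - x^6/6 - 4*x^5/5 + 3*x^4/4 + 2*x^2 at the endpoints):
  F(1) − F(−1) = 629/420 − (1541/420) = -76/35.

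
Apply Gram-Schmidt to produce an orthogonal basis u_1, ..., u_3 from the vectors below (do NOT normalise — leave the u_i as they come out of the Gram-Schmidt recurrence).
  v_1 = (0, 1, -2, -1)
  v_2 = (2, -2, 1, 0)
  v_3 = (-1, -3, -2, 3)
Orthogonal basis:
  u_1 = (0, 1, -2, -1)
  u_2 = (2, -4/3, -1/3, -2/3)
  u_3 = (-23/19, -48/19, -50/19, 52/19)

Apply the Gram-Schmidt recurrence
  u_1 = v_1
  u_i = v_i − Σ_{j<i} ((v_i · u_j) / (u_j · u_j)) · u_j.

Step by step this gives:
  u_1 = (0, 1, -2, -1)
  u_2 = (2, -4/3, -1/3, -2/3)
  u_3 = (-23/19, -48/19, -50/19, 52/19)

Orthogonality check:
  u_2 · u_1 = 0 (should be 0)
  u_3 · u_1 = 0 (should be 0)
  u_3 · u_2 = 0 (should be 0)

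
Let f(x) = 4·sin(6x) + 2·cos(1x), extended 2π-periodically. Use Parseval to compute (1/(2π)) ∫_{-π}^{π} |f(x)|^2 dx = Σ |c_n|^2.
Σ |c_n|^2 = 10

Expand |f|^2 and use orthogonality of {sin(nx), cos(mx)} on [-π, π]:
  ∫_{-π}^{π} sin(nx)^2 dx = π, ∫ cos(mx)^2 dx = π, and cross terms integrate to 0.
So ∫_{-π}^{π} f(x)^2 dx = 4^2 · π + 2^2 · π = (16 + 4)π.
Divide by 2π: (16 + 4)/2 = 10.
By Parseval, this equals Σ |c_n|^2.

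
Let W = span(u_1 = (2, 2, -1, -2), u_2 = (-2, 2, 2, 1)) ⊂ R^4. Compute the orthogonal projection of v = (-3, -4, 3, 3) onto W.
proj_W(v) = (-60/17, -32/9, 269/153, 541/153)

Set up U = [u_1 | ... | u_2] ∈ R^(4×2). The projector onto W = col(U) is P = U (U^T U)^(-1) U^T.
Compute U^T U =
  [13, -4]
  [-4, 13],
and U^T v = (-23, 7).
Solve U^T U · c = U^T v for the coefficients: c = (-271/153, -1/153). The projection is proj_W(v) = U c.
Check: (v - proj_W(v)) · u_1 = 0  (should be 0).
Check: (v - proj_W(v)) · u_2 = 0  (should be 0).
Result: proj_W(v) = (-60/17, -32/9, 269/153, 541/153).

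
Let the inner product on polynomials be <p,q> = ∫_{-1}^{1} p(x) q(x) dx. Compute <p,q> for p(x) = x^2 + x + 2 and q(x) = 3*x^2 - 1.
<p,q> = 8/15

Expand the product: p(x)·q(x) = 3*x^4 + 3*x^3 + 5*x^2 - x - 2.
∫_{-1}^{1} of each monomial x^k gives [2/(k+1) if k even, 0 if k odd]. Integrating term-by-term (or equivalently evaluating the antiderivative F(x) = 3*x^5/5 + 3*x^4/4 + 5*x^3/3 - x^2/2 - 2*x at the endpoints):
  F(1) − F(−1) = 31/60 − (-1/60) = 8/15.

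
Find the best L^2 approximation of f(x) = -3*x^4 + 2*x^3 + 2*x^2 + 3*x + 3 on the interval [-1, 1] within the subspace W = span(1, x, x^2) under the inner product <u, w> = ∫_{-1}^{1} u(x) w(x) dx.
g(x) = -4*x^2/7 + 21*x/5 + 114/35

The best approximation g ∈ W is the orthogonal projection of f onto W. Writing g = a_0 + a_1 x + a_2 x^2, the coefficients solve the normal equations G · a = b where
  G_{ij} = <φ_i, φ_j> and b_i = <f, φ_i>, with φ_0 = 1, φ_1 = x, φ_2 = x^2.
G =
  [2, 0, 2/3]
  [0, 2/3, 0]
  [2/3, 0, 2/5],
b = (92/15, 14/5, 68/35).
Solving gives a_0 = 114/35, a_1 = 21/5, a_2 = -4/7, so
  g(x) = -4*x^2/7 + 21*x/5 + 114/35.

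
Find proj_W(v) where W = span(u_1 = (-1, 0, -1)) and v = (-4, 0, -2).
proj_W(v) = (-3, 0, -3)

Set up U = [u_1 | ... | u_1] ∈ R^(3×1). The projector onto W = col(U) is P = U (U^T U)^(-1) U^T.
Compute U^T U =
  [2],
and U^T v = (6).
Solve U^T U · c = U^T v for the coefficients: c = (3). The projection is proj_W(v) = U c.
Check: (v - proj_W(v)) · u_1 = 0  (should be 0).
Result: proj_W(v) = (-3, 0, -3).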